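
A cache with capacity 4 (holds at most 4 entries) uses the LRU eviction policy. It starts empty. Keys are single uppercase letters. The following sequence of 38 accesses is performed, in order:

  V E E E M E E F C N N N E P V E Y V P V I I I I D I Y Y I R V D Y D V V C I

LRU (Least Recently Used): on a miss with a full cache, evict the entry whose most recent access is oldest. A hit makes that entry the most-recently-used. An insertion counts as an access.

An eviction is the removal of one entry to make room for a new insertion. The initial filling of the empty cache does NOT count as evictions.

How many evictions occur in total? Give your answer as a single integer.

LRU simulation (capacity=4):
  1. access V: MISS. Cache (LRU->MRU): [V]
  2. access E: MISS. Cache (LRU->MRU): [V E]
  3. access E: HIT. Cache (LRU->MRU): [V E]
  4. access E: HIT. Cache (LRU->MRU): [V E]
  5. access M: MISS. Cache (LRU->MRU): [V E M]
  6. access E: HIT. Cache (LRU->MRU): [V M E]
  7. access E: HIT. Cache (LRU->MRU): [V M E]
  8. access F: MISS. Cache (LRU->MRU): [V M E F]
  9. access C: MISS, evict V. Cache (LRU->MRU): [M E F C]
  10. access N: MISS, evict M. Cache (LRU->MRU): [E F C N]
  11. access N: HIT. Cache (LRU->MRU): [E F C N]
  12. access N: HIT. Cache (LRU->MRU): [E F C N]
  13. access E: HIT. Cache (LRU->MRU): [F C N E]
  14. access P: MISS, evict F. Cache (LRU->MRU): [C N E P]
  15. access V: MISS, evict C. Cache (LRU->MRU): [N E P V]
  16. access E: HIT. Cache (LRU->MRU): [N P V E]
  17. access Y: MISS, evict N. Cache (LRU->MRU): [P V E Y]
  18. access V: HIT. Cache (LRU->MRU): [P E Y V]
  19. access P: HIT. Cache (LRU->MRU): [E Y V P]
  20. access V: HIT. Cache (LRU->MRU): [E Y P V]
  21. access I: MISS, evict E. Cache (LRU->MRU): [Y P V I]
  22. access I: HIT. Cache (LRU->MRU): [Y P V I]
  23. access I: HIT. Cache (LRU->MRU): [Y P V I]
  24. access I: HIT. Cache (LRU->MRU): [Y P V I]
  25. access D: MISS, evict Y. Cache (LRU->MRU): [P V I D]
  26. access I: HIT. Cache (LRU->MRU): [P V D I]
  27. access Y: MISS, evict P. Cache (LRU->MRU): [V D I Y]
  28. access Y: HIT. Cache (LRU->MRU): [V D I Y]
  29. access I: HIT. Cache (LRU->MRU): [V D Y I]
  30. access R: MISS, evict V. Cache (LRU->MRU): [D Y I R]
  31. access V: MISS, evict D. Cache (LRU->MRU): [Y I R V]
  32. access D: MISS, evict Y. Cache (LRU->MRU): [I R V D]
  33. access Y: MISS, evict I. Cache (LRU->MRU): [R V D Y]
  34. access D: HIT. Cache (LRU->MRU): [R V Y D]
  35. access V: HIT. Cache (LRU->MRU): [R Y D V]
  36. access V: HIT. Cache (LRU->MRU): [R Y D V]
  37. access C: MISS, evict R. Cache (LRU->MRU): [Y D V C]
  38. access I: MISS, evict Y. Cache (LRU->MRU): [D V C I]
Total: 20 hits, 18 misses, 14 evictions

Answer: 14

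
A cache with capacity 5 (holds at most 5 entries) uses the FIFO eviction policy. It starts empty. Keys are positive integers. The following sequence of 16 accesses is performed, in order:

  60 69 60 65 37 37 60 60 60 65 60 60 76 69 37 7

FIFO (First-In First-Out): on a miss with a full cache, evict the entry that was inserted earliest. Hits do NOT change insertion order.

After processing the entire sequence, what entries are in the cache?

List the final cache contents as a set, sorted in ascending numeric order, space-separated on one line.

Answer: 7 37 65 69 76

Derivation:
FIFO simulation (capacity=5):
  1. access 60: MISS. Cache (old->new): [60]
  2. access 69: MISS. Cache (old->new): [60 69]
  3. access 60: HIT. Cache (old->new): [60 69]
  4. access 65: MISS. Cache (old->new): [60 69 65]
  5. access 37: MISS. Cache (old->new): [60 69 65 37]
  6. access 37: HIT. Cache (old->new): [60 69 65 37]
  7. access 60: HIT. Cache (old->new): [60 69 65 37]
  8. access 60: HIT. Cache (old->new): [60 69 65 37]
  9. access 60: HIT. Cache (old->new): [60 69 65 37]
  10. access 65: HIT. Cache (old->new): [60 69 65 37]
  11. access 60: HIT. Cache (old->new): [60 69 65 37]
  12. access 60: HIT. Cache (old->new): [60 69 65 37]
  13. access 76: MISS. Cache (old->new): [60 69 65 37 76]
  14. access 69: HIT. Cache (old->new): [60 69 65 37 76]
  15. access 37: HIT. Cache (old->new): [60 69 65 37 76]
  16. access 7: MISS, evict 60. Cache (old->new): [69 65 37 76 7]
Total: 10 hits, 6 misses, 1 evictions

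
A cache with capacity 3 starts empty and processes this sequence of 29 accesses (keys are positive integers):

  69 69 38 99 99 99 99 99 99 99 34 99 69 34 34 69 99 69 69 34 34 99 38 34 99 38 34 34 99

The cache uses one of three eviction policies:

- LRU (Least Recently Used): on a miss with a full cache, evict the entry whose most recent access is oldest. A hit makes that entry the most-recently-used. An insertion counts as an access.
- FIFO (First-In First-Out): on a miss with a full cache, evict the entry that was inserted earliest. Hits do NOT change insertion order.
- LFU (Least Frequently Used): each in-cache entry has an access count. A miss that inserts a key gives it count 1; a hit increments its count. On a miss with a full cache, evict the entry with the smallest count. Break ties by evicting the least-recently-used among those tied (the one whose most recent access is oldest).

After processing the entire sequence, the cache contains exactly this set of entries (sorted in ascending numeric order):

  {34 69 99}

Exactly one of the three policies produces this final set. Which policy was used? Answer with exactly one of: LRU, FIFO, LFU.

Simulating under each policy and comparing final sets:
  LRU: final set = {34 38 99} -> differs
  FIFO: final set = {34 38 99} -> differs
  LFU: final set = {34 69 99} -> MATCHES target
Only LFU produces the target set.

Answer: LFU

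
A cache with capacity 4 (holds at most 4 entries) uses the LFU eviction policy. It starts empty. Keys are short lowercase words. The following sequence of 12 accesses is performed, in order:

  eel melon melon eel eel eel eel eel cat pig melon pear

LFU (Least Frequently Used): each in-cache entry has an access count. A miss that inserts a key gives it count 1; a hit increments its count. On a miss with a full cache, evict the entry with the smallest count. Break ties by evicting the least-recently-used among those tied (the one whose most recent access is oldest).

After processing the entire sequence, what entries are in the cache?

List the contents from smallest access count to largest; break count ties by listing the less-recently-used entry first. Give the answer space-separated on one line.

Answer: pig pear melon eel

Derivation:
LFU simulation (capacity=4):
  1. access eel: MISS. Cache: [eel(c=1)]
  2. access melon: MISS. Cache: [eel(c=1) melon(c=1)]
  3. access melon: HIT, count now 2. Cache: [eel(c=1) melon(c=2)]
  4. access eel: HIT, count now 2. Cache: [melon(c=2) eel(c=2)]
  5. access eel: HIT, count now 3. Cache: [melon(c=2) eel(c=3)]
  6. access eel: HIT, count now 4. Cache: [melon(c=2) eel(c=4)]
  7. access eel: HIT, count now 5. Cache: [melon(c=2) eel(c=5)]
  8. access eel: HIT, count now 6. Cache: [melon(c=2) eel(c=6)]
  9. access cat: MISS. Cache: [cat(c=1) melon(c=2) eel(c=6)]
  10. access pig: MISS. Cache: [cat(c=1) pig(c=1) melon(c=2) eel(c=6)]
  11. access melon: HIT, count now 3. Cache: [cat(c=1) pig(c=1) melon(c=3) eel(c=6)]
  12. access pear: MISS, evict cat(c=1). Cache: [pig(c=1) pear(c=1) melon(c=3) eel(c=6)]
Total: 7 hits, 5 misses, 1 evictions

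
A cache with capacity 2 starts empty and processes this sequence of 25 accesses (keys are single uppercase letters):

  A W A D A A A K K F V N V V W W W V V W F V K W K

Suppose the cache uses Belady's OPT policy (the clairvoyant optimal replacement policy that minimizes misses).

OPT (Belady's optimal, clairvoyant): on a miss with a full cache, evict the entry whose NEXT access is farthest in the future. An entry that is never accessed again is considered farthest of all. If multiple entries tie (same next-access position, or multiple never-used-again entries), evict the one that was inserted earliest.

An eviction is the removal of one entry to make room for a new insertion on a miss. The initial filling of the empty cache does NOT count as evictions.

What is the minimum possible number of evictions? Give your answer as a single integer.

Answer: 9

Derivation:
OPT (Belady) simulation (capacity=2):
  1. access A: MISS. Cache: [A]
  2. access W: MISS. Cache: [A W]
  3. access A: HIT. Next use of A: step 5. Cache: [A W]
  4. access D: MISS, evict W (next use: step 15). Cache: [A D]
  5. access A: HIT. Next use of A: step 6. Cache: [A D]
  6. access A: HIT. Next use of A: step 7. Cache: [A D]
  7. access A: HIT. Next use of A: never. Cache: [A D]
  8. access K: MISS, evict A (next use: never). Cache: [D K]
  9. access K: HIT. Next use of K: step 23. Cache: [D K]
  10. access F: MISS, evict D (next use: never). Cache: [K F]
  11. access V: MISS, evict K (next use: step 23). Cache: [F V]
  12. access N: MISS, evict F (next use: step 21). Cache: [V N]
  13. access V: HIT. Next use of V: step 14. Cache: [V N]
  14. access V: HIT. Next use of V: step 18. Cache: [V N]
  15. access W: MISS, evict N (next use: never). Cache: [V W]
  16. access W: HIT. Next use of W: step 17. Cache: [V W]
  17. access W: HIT. Next use of W: step 20. Cache: [V W]
  18. access V: HIT. Next use of V: step 19. Cache: [V W]
  19. access V: HIT. Next use of V: step 22. Cache: [V W]
  20. access W: HIT. Next use of W: step 24. Cache: [V W]
  21. access F: MISS, evict W (next use: step 24). Cache: [V F]
  22. access V: HIT. Next use of V: never. Cache: [V F]
  23. access K: MISS, evict V (next use: never). Cache: [F K]
  24. access W: MISS, evict F (next use: never). Cache: [K W]
  25. access K: HIT. Next use of K: never. Cache: [K W]
Total: 14 hits, 11 misses, 9 evictions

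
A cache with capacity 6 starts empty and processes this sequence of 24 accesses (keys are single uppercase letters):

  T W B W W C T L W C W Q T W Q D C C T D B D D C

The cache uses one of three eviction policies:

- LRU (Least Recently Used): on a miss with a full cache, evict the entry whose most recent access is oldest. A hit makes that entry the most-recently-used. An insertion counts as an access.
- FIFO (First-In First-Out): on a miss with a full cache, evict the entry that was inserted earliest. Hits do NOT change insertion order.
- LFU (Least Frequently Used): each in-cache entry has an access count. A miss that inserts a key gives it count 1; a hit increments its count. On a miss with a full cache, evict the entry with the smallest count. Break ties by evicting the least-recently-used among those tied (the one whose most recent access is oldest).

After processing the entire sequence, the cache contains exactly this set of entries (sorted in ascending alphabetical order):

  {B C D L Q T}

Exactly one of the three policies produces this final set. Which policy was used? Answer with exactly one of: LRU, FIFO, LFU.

Answer: FIFO

Derivation:
Simulating under each policy and comparing final sets:
  LRU: final set = {B C D Q T W} -> differs
  FIFO: final set = {B C D L Q T} -> MATCHES target
  LFU: final set = {B C D Q T W} -> differs
Only FIFO produces the target set.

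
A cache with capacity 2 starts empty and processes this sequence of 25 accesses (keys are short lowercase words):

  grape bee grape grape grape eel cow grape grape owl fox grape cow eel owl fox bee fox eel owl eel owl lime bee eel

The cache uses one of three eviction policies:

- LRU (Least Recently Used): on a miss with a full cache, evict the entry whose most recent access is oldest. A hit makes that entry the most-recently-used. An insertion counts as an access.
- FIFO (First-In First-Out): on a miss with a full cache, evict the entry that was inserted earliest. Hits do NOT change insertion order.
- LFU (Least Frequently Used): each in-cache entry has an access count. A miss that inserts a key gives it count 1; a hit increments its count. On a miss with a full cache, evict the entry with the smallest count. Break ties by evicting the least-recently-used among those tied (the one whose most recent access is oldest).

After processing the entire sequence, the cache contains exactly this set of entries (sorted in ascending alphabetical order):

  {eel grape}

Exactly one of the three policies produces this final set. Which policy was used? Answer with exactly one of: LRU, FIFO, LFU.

Answer: LFU

Derivation:
Simulating under each policy and comparing final sets:
  LRU: final set = {bee eel} -> differs
  FIFO: final set = {bee eel} -> differs
  LFU: final set = {eel grape} -> MATCHES target
Only LFU produces the target set.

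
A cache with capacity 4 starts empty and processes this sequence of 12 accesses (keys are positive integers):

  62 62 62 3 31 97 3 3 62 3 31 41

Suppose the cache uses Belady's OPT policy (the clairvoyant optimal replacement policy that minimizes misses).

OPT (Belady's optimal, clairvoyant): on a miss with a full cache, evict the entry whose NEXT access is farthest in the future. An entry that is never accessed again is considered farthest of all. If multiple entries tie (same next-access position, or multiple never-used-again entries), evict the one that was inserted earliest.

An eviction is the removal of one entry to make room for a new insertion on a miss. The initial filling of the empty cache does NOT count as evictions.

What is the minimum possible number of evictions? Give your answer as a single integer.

Answer: 1

Derivation:
OPT (Belady) simulation (capacity=4):
  1. access 62: MISS. Cache: [62]
  2. access 62: HIT. Next use of 62: step 3. Cache: [62]
  3. access 62: HIT. Next use of 62: step 9. Cache: [62]
  4. access 3: MISS. Cache: [62 3]
  5. access 31: MISS. Cache: [62 3 31]
  6. access 97: MISS. Cache: [62 3 31 97]
  7. access 3: HIT. Next use of 3: step 8. Cache: [62 3 31 97]
  8. access 3: HIT. Next use of 3: step 10. Cache: [62 3 31 97]
  9. access 62: HIT. Next use of 62: never. Cache: [62 3 31 97]
  10. access 3: HIT. Next use of 3: never. Cache: [62 3 31 97]
  11. access 31: HIT. Next use of 31: never. Cache: [62 3 31 97]
  12. access 41: MISS, evict 62 (next use: never). Cache: [3 31 97 41]
Total: 7 hits, 5 misses, 1 evictions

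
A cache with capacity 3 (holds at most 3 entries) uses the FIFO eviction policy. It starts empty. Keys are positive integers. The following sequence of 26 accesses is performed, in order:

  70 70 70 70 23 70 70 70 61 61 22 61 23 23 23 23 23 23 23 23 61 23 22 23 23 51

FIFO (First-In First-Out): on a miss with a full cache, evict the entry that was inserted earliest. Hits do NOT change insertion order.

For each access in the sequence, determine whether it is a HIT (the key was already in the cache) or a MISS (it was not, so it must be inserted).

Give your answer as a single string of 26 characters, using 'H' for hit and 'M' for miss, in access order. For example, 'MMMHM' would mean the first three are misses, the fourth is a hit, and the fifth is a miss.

FIFO simulation (capacity=3):
  1. access 70: MISS. Cache (old->new): [70]
  2. access 70: HIT. Cache (old->new): [70]
  3. access 70: HIT. Cache (old->new): [70]
  4. access 70: HIT. Cache (old->new): [70]
  5. access 23: MISS. Cache (old->new): [70 23]
  6. access 70: HIT. Cache (old->new): [70 23]
  7. access 70: HIT. Cache (old->new): [70 23]
  8. access 70: HIT. Cache (old->new): [70 23]
  9. access 61: MISS. Cache (old->new): [70 23 61]
  10. access 61: HIT. Cache (old->new): [70 23 61]
  11. access 22: MISS, evict 70. Cache (old->new): [23 61 22]
  12. access 61: HIT. Cache (old->new): [23 61 22]
  13. access 23: HIT. Cache (old->new): [23 61 22]
  14. access 23: HIT. Cache (old->new): [23 61 22]
  15. access 23: HIT. Cache (old->new): [23 61 22]
  16. access 23: HIT. Cache (old->new): [23 61 22]
  17. access 23: HIT. Cache (old->new): [23 61 22]
  18. access 23: HIT. Cache (old->new): [23 61 22]
  19. access 23: HIT. Cache (old->new): [23 61 22]
  20. access 23: HIT. Cache (old->new): [23 61 22]
  21. access 61: HIT. Cache (old->new): [23 61 22]
  22. access 23: HIT. Cache (old->new): [23 61 22]
  23. access 22: HIT. Cache (old->new): [23 61 22]
  24. access 23: HIT. Cache (old->new): [23 61 22]
  25. access 23: HIT. Cache (old->new): [23 61 22]
  26. access 51: MISS, evict 23. Cache (old->new): [61 22 51]
Total: 21 hits, 5 misses, 2 evictions

Answer: MHHHMHHHMHMHHHHHHHHHHHHHHM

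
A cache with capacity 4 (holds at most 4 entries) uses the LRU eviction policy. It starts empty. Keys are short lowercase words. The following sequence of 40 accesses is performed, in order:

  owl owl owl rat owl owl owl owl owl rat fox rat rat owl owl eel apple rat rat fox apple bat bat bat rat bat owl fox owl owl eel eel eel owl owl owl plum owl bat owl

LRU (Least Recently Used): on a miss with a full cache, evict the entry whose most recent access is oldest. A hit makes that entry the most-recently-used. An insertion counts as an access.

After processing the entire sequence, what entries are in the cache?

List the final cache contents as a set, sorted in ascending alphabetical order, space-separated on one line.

LRU simulation (capacity=4):
  1. access owl: MISS. Cache (LRU->MRU): [owl]
  2. access owl: HIT. Cache (LRU->MRU): [owl]
  3. access owl: HIT. Cache (LRU->MRU): [owl]
  4. access rat: MISS. Cache (LRU->MRU): [owl rat]
  5. access owl: HIT. Cache (LRU->MRU): [rat owl]
  6. access owl: HIT. Cache (LRU->MRU): [rat owl]
  7. access owl: HIT. Cache (LRU->MRU): [rat owl]
  8. access owl: HIT. Cache (LRU->MRU): [rat owl]
  9. access owl: HIT. Cache (LRU->MRU): [rat owl]
  10. access rat: HIT. Cache (LRU->MRU): [owl rat]
  11. access fox: MISS. Cache (LRU->MRU): [owl rat fox]
  12. access rat: HIT. Cache (LRU->MRU): [owl fox rat]
  13. access rat: HIT. Cache (LRU->MRU): [owl fox rat]
  14. access owl: HIT. Cache (LRU->MRU): [fox rat owl]
  15. access owl: HIT. Cache (LRU->MRU): [fox rat owl]
  16. access eel: MISS. Cache (LRU->MRU): [fox rat owl eel]
  17. access apple: MISS, evict fox. Cache (LRU->MRU): [rat owl eel apple]
  18. access rat: HIT. Cache (LRU->MRU): [owl eel apple rat]
  19. access rat: HIT. Cache (LRU->MRU): [owl eel apple rat]
  20. access fox: MISS, evict owl. Cache (LRU->MRU): [eel apple rat fox]
  21. access apple: HIT. Cache (LRU->MRU): [eel rat fox apple]
  22. access bat: MISS, evict eel. Cache (LRU->MRU): [rat fox apple bat]
  23. access bat: HIT. Cache (LRU->MRU): [rat fox apple bat]
  24. access bat: HIT. Cache (LRU->MRU): [rat fox apple bat]
  25. access rat: HIT. Cache (LRU->MRU): [fox apple bat rat]
  26. access bat: HIT. Cache (LRU->MRU): [fox apple rat bat]
  27. access owl: MISS, evict fox. Cache (LRU->MRU): [apple rat bat owl]
  28. access fox: MISS, evict apple. Cache (LRU->MRU): [rat bat owl fox]
  29. access owl: HIT. Cache (LRU->MRU): [rat bat fox owl]
  30. access owl: HIT. Cache (LRU->MRU): [rat bat fox owl]
  31. access eel: MISS, evict rat. Cache (LRU->MRU): [bat fox owl eel]
  32. access eel: HIT. Cache (LRU->MRU): [bat fox owl eel]
  33. access eel: HIT. Cache (LRU->MRU): [bat fox owl eel]
  34. access owl: HIT. Cache (LRU->MRU): [bat fox eel owl]
  35. access owl: HIT. Cache (LRU->MRU): [bat fox eel owl]
  36. access owl: HIT. Cache (LRU->MRU): [bat fox eel owl]
  37. access plum: MISS, evict bat. Cache (LRU->MRU): [fox eel owl plum]
  38. access owl: HIT. Cache (LRU->MRU): [fox eel plum owl]
  39. access bat: MISS, evict fox. Cache (LRU->MRU): [eel plum owl bat]
  40. access owl: HIT. Cache (LRU->MRU): [eel plum bat owl]
Total: 28 hits, 12 misses, 8 evictions

Answer: bat eel owl plum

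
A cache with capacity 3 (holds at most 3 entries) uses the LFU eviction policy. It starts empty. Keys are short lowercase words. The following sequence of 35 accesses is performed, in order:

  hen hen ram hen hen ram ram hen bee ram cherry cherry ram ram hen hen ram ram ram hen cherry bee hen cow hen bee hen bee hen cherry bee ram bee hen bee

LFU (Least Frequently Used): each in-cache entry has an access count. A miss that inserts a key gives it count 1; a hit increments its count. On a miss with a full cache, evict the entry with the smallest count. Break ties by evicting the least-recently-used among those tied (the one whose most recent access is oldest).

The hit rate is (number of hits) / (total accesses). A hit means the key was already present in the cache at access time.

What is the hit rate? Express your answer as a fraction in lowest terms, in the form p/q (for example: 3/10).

Answer: 26/35

Derivation:
LFU simulation (capacity=3):
  1. access hen: MISS. Cache: [hen(c=1)]
  2. access hen: HIT, count now 2. Cache: [hen(c=2)]
  3. access ram: MISS. Cache: [ram(c=1) hen(c=2)]
  4. access hen: HIT, count now 3. Cache: [ram(c=1) hen(c=3)]
  5. access hen: HIT, count now 4. Cache: [ram(c=1) hen(c=4)]
  6. access ram: HIT, count now 2. Cache: [ram(c=2) hen(c=4)]
  7. access ram: HIT, count now 3. Cache: [ram(c=3) hen(c=4)]
  8. access hen: HIT, count now 5. Cache: [ram(c=3) hen(c=5)]
  9. access bee: MISS. Cache: [bee(c=1) ram(c=3) hen(c=5)]
  10. access ram: HIT, count now 4. Cache: [bee(c=1) ram(c=4) hen(c=5)]
  11. access cherry: MISS, evict bee(c=1). Cache: [cherry(c=1) ram(c=4) hen(c=5)]
  12. access cherry: HIT, count now 2. Cache: [cherry(c=2) ram(c=4) hen(c=5)]
  13. access ram: HIT, count now 5. Cache: [cherry(c=2) hen(c=5) ram(c=5)]
  14. access ram: HIT, count now 6. Cache: [cherry(c=2) hen(c=5) ram(c=6)]
  15. access hen: HIT, count now 6. Cache: [cherry(c=2) ram(c=6) hen(c=6)]
  16. access hen: HIT, count now 7. Cache: [cherry(c=2) ram(c=6) hen(c=7)]
  17. access ram: HIT, count now 7. Cache: [cherry(c=2) hen(c=7) ram(c=7)]
  18. access ram: HIT, count now 8. Cache: [cherry(c=2) hen(c=7) ram(c=8)]
  19. access ram: HIT, count now 9. Cache: [cherry(c=2) hen(c=7) ram(c=9)]
  20. access hen: HIT, count now 8. Cache: [cherry(c=2) hen(c=8) ram(c=9)]
  21. access cherry: HIT, count now 3. Cache: [cherry(c=3) hen(c=8) ram(c=9)]
  22. access bee: MISS, evict cherry(c=3). Cache: [bee(c=1) hen(c=8) ram(c=9)]
  23. access hen: HIT, count now 9. Cache: [bee(c=1) ram(c=9) hen(c=9)]
  24. access cow: MISS, evict bee(c=1). Cache: [cow(c=1) ram(c=9) hen(c=9)]
  25. access hen: HIT, count now 10. Cache: [cow(c=1) ram(c=9) hen(c=10)]
  26. access bee: MISS, evict cow(c=1). Cache: [bee(c=1) ram(c=9) hen(c=10)]
  27. access hen: HIT, count now 11. Cache: [bee(c=1) ram(c=9) hen(c=11)]
  28. access bee: HIT, count now 2. Cache: [bee(c=2) ram(c=9) hen(c=11)]
  29. access hen: HIT, count now 12. Cache: [bee(c=2) ram(c=9) hen(c=12)]
  30. access cherry: MISS, evict bee(c=2). Cache: [cherry(c=1) ram(c=9) hen(c=12)]
  31. access bee: MISS, evict cherry(c=1). Cache: [bee(c=1) ram(c=9) hen(c=12)]
  32. access ram: HIT, count now 10. Cache: [bee(c=1) ram(c=10) hen(c=12)]
  33. access bee: HIT, count now 2. Cache: [bee(c=2) ram(c=10) hen(c=12)]
  34. access hen: HIT, count now 13. Cache: [bee(c=2) ram(c=10) hen(c=13)]
  35. access bee: HIT, count now 3. Cache: [bee(c=3) ram(c=10) hen(c=13)]
Total: 26 hits, 9 misses, 6 evictions

Hit rate = 26/35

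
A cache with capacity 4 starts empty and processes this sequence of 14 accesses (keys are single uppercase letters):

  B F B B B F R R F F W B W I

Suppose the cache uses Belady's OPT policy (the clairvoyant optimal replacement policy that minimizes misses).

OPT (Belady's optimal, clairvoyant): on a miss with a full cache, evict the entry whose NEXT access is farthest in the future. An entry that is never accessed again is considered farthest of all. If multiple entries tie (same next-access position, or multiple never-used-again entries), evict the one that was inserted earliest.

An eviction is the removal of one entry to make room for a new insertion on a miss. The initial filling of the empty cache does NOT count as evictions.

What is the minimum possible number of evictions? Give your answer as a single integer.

OPT (Belady) simulation (capacity=4):
  1. access B: MISS. Cache: [B]
  2. access F: MISS. Cache: [B F]
  3. access B: HIT. Next use of B: step 4. Cache: [B F]
  4. access B: HIT. Next use of B: step 5. Cache: [B F]
  5. access B: HIT. Next use of B: step 12. Cache: [B F]
  6. access F: HIT. Next use of F: step 9. Cache: [B F]
  7. access R: MISS. Cache: [B F R]
  8. access R: HIT. Next use of R: never. Cache: [B F R]
  9. access F: HIT. Next use of F: step 10. Cache: [B F R]
  10. access F: HIT. Next use of F: never. Cache: [B F R]
  11. access W: MISS. Cache: [B F R W]
  12. access B: HIT. Next use of B: never. Cache: [B F R W]
  13. access W: HIT. Next use of W: never. Cache: [B F R W]
  14. access I: MISS, evict B (next use: never). Cache: [F R W I]
Total: 9 hits, 5 misses, 1 evictions

Answer: 1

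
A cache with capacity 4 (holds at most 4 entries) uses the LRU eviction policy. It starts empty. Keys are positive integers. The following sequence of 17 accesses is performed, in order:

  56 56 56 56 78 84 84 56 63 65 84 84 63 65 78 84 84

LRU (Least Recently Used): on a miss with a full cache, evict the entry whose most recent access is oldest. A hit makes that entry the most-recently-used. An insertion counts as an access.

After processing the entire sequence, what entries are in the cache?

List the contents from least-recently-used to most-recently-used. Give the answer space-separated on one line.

Answer: 63 65 78 84

Derivation:
LRU simulation (capacity=4):
  1. access 56: MISS. Cache (LRU->MRU): [56]
  2. access 56: HIT. Cache (LRU->MRU): [56]
  3. access 56: HIT. Cache (LRU->MRU): [56]
  4. access 56: HIT. Cache (LRU->MRU): [56]
  5. access 78: MISS. Cache (LRU->MRU): [56 78]
  6. access 84: MISS. Cache (LRU->MRU): [56 78 84]
  7. access 84: HIT. Cache (LRU->MRU): [56 78 84]
  8. access 56: HIT. Cache (LRU->MRU): [78 84 56]
  9. access 63: MISS. Cache (LRU->MRU): [78 84 56 63]
  10. access 65: MISS, evict 78. Cache (LRU->MRU): [84 56 63 65]
  11. access 84: HIT. Cache (LRU->MRU): [56 63 65 84]
  12. access 84: HIT. Cache (LRU->MRU): [56 63 65 84]
  13. access 63: HIT. Cache (LRU->MRU): [56 65 84 63]
  14. access 65: HIT. Cache (LRU->MRU): [56 84 63 65]
  15. access 78: MISS, evict 56. Cache (LRU->MRU): [84 63 65 78]
  16. access 84: HIT. Cache (LRU->MRU): [63 65 78 84]
  17. access 84: HIT. Cache (LRU->MRU): [63 65 78 84]
Total: 11 hits, 6 misses, 2 evictions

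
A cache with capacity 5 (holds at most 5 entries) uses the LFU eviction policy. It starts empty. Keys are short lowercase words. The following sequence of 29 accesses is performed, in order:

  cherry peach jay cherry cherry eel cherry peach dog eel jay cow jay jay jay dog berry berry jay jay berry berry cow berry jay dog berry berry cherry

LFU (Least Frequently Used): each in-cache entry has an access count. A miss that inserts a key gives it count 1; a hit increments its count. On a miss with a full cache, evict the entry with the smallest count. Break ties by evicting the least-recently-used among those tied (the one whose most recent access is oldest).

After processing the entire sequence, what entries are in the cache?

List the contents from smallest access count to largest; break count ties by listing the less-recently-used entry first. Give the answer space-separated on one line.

Answer: dog eel cherry berry jay

Derivation:
LFU simulation (capacity=5):
  1. access cherry: MISS. Cache: [cherry(c=1)]
  2. access peach: MISS. Cache: [cherry(c=1) peach(c=1)]
  3. access jay: MISS. Cache: [cherry(c=1) peach(c=1) jay(c=1)]
  4. access cherry: HIT, count now 2. Cache: [peach(c=1) jay(c=1) cherry(c=2)]
  5. access cherry: HIT, count now 3. Cache: [peach(c=1) jay(c=1) cherry(c=3)]
  6. access eel: MISS. Cache: [peach(c=1) jay(c=1) eel(c=1) cherry(c=3)]
  7. access cherry: HIT, count now 4. Cache: [peach(c=1) jay(c=1) eel(c=1) cherry(c=4)]
  8. access peach: HIT, count now 2. Cache: [jay(c=1) eel(c=1) peach(c=2) cherry(c=4)]
  9. access dog: MISS. Cache: [jay(c=1) eel(c=1) dog(c=1) peach(c=2) cherry(c=4)]
  10. access eel: HIT, count now 2. Cache: [jay(c=1) dog(c=1) peach(c=2) eel(c=2) cherry(c=4)]
  11. access jay: HIT, count now 2. Cache: [dog(c=1) peach(c=2) eel(c=2) jay(c=2) cherry(c=4)]
  12. access cow: MISS, evict dog(c=1). Cache: [cow(c=1) peach(c=2) eel(c=2) jay(c=2) cherry(c=4)]
  13. access jay: HIT, count now 3. Cache: [cow(c=1) peach(c=2) eel(c=2) jay(c=3) cherry(c=4)]
  14. access jay: HIT, count now 4. Cache: [cow(c=1) peach(c=2) eel(c=2) cherry(c=4) jay(c=4)]
  15. access jay: HIT, count now 5. Cache: [cow(c=1) peach(c=2) eel(c=2) cherry(c=4) jay(c=5)]
  16. access dog: MISS, evict cow(c=1). Cache: [dog(c=1) peach(c=2) eel(c=2) cherry(c=4) jay(c=5)]
  17. access berry: MISS, evict dog(c=1). Cache: [berry(c=1) peach(c=2) eel(c=2) cherry(c=4) jay(c=5)]
  18. access berry: HIT, count now 2. Cache: [peach(c=2) eel(c=2) berry(c=2) cherry(c=4) jay(c=5)]
  19. access jay: HIT, count now 6. Cache: [peach(c=2) eel(c=2) berry(c=2) cherry(c=4) jay(c=6)]
  20. access jay: HIT, count now 7. Cache: [peach(c=2) eel(c=2) berry(c=2) cherry(c=4) jay(c=7)]
  21. access berry: HIT, count now 3. Cache: [peach(c=2) eel(c=2) berry(c=3) cherry(c=4) jay(c=7)]
  22. access berry: HIT, count now 4. Cache: [peach(c=2) eel(c=2) cherry(c=4) berry(c=4) jay(c=7)]
  23. access cow: MISS, evict peach(c=2). Cache: [cow(c=1) eel(c=2) cherry(c=4) berry(c=4) jay(c=7)]
  24. access berry: HIT, count now 5. Cache: [cow(c=1) eel(c=2) cherry(c=4) berry(c=5) jay(c=7)]
  25. access jay: HIT, count now 8. Cache: [cow(c=1) eel(c=2) cherry(c=4) berry(c=5) jay(c=8)]
  26. access dog: MISS, evict cow(c=1). Cache: [dog(c=1) eel(c=2) cherry(c=4) berry(c=5) jay(c=8)]
  27. access berry: HIT, count now 6. Cache: [dog(c=1) eel(c=2) cherry(c=4) berry(c=6) jay(c=8)]
  28. access berry: HIT, count now 7. Cache: [dog(c=1) eel(c=2) cherry(c=4) berry(c=7) jay(c=8)]
  29. access cherry: HIT, count now 5. Cache: [dog(c=1) eel(c=2) cherry(c=5) berry(c=7) jay(c=8)]
Total: 19 hits, 10 misses, 5 evictions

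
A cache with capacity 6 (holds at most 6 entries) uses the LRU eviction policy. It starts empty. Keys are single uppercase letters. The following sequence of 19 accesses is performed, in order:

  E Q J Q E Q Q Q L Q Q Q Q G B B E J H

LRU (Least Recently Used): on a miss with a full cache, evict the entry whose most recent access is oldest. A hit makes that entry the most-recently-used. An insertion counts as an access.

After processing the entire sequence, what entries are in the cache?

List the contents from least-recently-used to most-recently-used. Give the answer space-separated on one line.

LRU simulation (capacity=6):
  1. access E: MISS. Cache (LRU->MRU): [E]
  2. access Q: MISS. Cache (LRU->MRU): [E Q]
  3. access J: MISS. Cache (LRU->MRU): [E Q J]
  4. access Q: HIT. Cache (LRU->MRU): [E J Q]
  5. access E: HIT. Cache (LRU->MRU): [J Q E]
  6. access Q: HIT. Cache (LRU->MRU): [J E Q]
  7. access Q: HIT. Cache (LRU->MRU): [J E Q]
  8. access Q: HIT. Cache (LRU->MRU): [J E Q]
  9. access L: MISS. Cache (LRU->MRU): [J E Q L]
  10. access Q: HIT. Cache (LRU->MRU): [J E L Q]
  11. access Q: HIT. Cache (LRU->MRU): [J E L Q]
  12. access Q: HIT. Cache (LRU->MRU): [J E L Q]
  13. access Q: HIT. Cache (LRU->MRU): [J E L Q]
  14. access G: MISS. Cache (LRU->MRU): [J E L Q G]
  15. access B: MISS. Cache (LRU->MRU): [J E L Q G B]
  16. access B: HIT. Cache (LRU->MRU): [J E L Q G B]
  17. access E: HIT. Cache (LRU->MRU): [J L Q G B E]
  18. access J: HIT. Cache (LRU->MRU): [L Q G B E J]
  19. access H: MISS, evict L. Cache (LRU->MRU): [Q G B E J H]
Total: 12 hits, 7 misses, 1 evictions

Answer: Q G B E J H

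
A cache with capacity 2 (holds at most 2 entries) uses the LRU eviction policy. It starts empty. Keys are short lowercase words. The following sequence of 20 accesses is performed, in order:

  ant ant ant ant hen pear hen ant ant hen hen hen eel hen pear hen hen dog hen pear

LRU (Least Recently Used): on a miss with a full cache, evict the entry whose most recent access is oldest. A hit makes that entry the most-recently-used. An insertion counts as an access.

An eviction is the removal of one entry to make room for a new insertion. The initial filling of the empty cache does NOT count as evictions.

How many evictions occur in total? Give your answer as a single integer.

LRU simulation (capacity=2):
  1. access ant: MISS. Cache (LRU->MRU): [ant]
  2. access ant: HIT. Cache (LRU->MRU): [ant]
  3. access ant: HIT. Cache (LRU->MRU): [ant]
  4. access ant: HIT. Cache (LRU->MRU): [ant]
  5. access hen: MISS. Cache (LRU->MRU): [ant hen]
  6. access pear: MISS, evict ant. Cache (LRU->MRU): [hen pear]
  7. access hen: HIT. Cache (LRU->MRU): [pear hen]
  8. access ant: MISS, evict pear. Cache (LRU->MRU): [hen ant]
  9. access ant: HIT. Cache (LRU->MRU): [hen ant]
  10. access hen: HIT. Cache (LRU->MRU): [ant hen]
  11. access hen: HIT. Cache (LRU->MRU): [ant hen]
  12. access hen: HIT. Cache (LRU->MRU): [ant hen]
  13. access eel: MISS, evict ant. Cache (LRU->MRU): [hen eel]
  14. access hen: HIT. Cache (LRU->MRU): [eel hen]
  15. access pear: MISS, evict eel. Cache (LRU->MRU): [hen pear]
  16. access hen: HIT. Cache (LRU->MRU): [pear hen]
  17. access hen: HIT. Cache (LRU->MRU): [pear hen]
  18. access dog: MISS, evict pear. Cache (LRU->MRU): [hen dog]
  19. access hen: HIT. Cache (LRU->MRU): [dog hen]
  20. access pear: MISS, evict dog. Cache (LRU->MRU): [hen pear]
Total: 12 hits, 8 misses, 6 evictions

Answer: 6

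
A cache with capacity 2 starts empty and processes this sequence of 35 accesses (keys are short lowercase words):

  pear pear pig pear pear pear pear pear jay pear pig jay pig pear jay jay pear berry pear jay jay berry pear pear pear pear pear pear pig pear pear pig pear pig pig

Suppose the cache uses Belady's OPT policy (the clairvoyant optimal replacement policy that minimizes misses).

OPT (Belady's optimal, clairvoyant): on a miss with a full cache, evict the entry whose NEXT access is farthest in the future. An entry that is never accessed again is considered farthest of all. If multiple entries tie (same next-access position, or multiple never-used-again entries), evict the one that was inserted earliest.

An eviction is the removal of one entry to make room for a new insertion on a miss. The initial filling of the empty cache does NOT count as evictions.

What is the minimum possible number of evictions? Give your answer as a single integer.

Answer: 7

Derivation:
OPT (Belady) simulation (capacity=2):
  1. access pear: MISS. Cache: [pear]
  2. access pear: HIT. Next use of pear: step 4. Cache: [pear]
  3. access pig: MISS. Cache: [pear pig]
  4. access pear: HIT. Next use of pear: step 5. Cache: [pear pig]
  5. access pear: HIT. Next use of pear: step 6. Cache: [pear pig]
  6. access pear: HIT. Next use of pear: step 7. Cache: [pear pig]
  7. access pear: HIT. Next use of pear: step 8. Cache: [pear pig]
  8. access pear: HIT. Next use of pear: step 10. Cache: [pear pig]
  9. access jay: MISS, evict pig (next use: step 11). Cache: [pear jay]
  10. access pear: HIT. Next use of pear: step 14. Cache: [pear jay]
  11. access pig: MISS, evict pear (next use: step 14). Cache: [jay pig]
  12. access jay: HIT. Next use of jay: step 15. Cache: [jay pig]
  13. access pig: HIT. Next use of pig: step 29. Cache: [jay pig]
  14. access pear: MISS, evict pig (next use: step 29). Cache: [jay pear]
  15. access jay: HIT. Next use of jay: step 16. Cache: [jay pear]
  16. access jay: HIT. Next use of jay: step 20. Cache: [jay pear]
  17. access pear: HIT. Next use of pear: step 19. Cache: [jay pear]
  18. access berry: MISS, evict jay (next use: step 20). Cache: [pear berry]
  19. access pear: HIT. Next use of pear: step 23. Cache: [pear berry]
  20. access jay: MISS, evict pear (next use: step 23). Cache: [berry jay]
  21. access jay: HIT. Next use of jay: never. Cache: [berry jay]
  22. access berry: HIT. Next use of berry: never. Cache: [berry jay]
  23. access pear: MISS, evict berry (next use: never). Cache: [jay pear]
  24. access pear: HIT. Next use of pear: step 25. Cache: [jay pear]
  25. access pear: HIT. Next use of pear: step 26. Cache: [jay pear]
  26. access pear: HIT. Next use of pear: step 27. Cache: [jay pear]
  27. access pear: HIT. Next use of pear: step 28. Cache: [jay pear]
  28. access pear: HIT. Next use of pear: step 30. Cache: [jay pear]
  29. access pig: MISS, evict jay (next use: never). Cache: [pear pig]
  30. access pear: HIT. Next use of pear: step 31. Cache: [pear pig]
  31. access pear: HIT. Next use of pear: step 33. Cache: [pear pig]
  32. access pig: HIT. Next use of pig: step 34. Cache: [pear pig]
  33. access pear: HIT. Next use of pear: never. Cache: [pear pig]
  34. access pig: HIT. Next use of pig: step 35. Cache: [pear pig]
  35. access pig: HIT. Next use of pig: never. Cache: [pear pig]
Total: 26 hits, 9 misses, 7 evictions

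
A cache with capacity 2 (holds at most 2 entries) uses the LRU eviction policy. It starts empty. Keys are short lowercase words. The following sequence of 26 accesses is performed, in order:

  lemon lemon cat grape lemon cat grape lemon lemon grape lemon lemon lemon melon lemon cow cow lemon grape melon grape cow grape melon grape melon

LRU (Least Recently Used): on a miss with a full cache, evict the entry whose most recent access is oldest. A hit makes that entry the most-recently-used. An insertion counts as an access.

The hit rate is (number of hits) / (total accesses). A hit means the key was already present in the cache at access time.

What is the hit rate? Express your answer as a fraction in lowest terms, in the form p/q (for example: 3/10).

LRU simulation (capacity=2):
  1. access lemon: MISS. Cache (LRU->MRU): [lemon]
  2. access lemon: HIT. Cache (LRU->MRU): [lemon]
  3. access cat: MISS. Cache (LRU->MRU): [lemon cat]
  4. access grape: MISS, evict lemon. Cache (LRU->MRU): [cat grape]
  5. access lemon: MISS, evict cat. Cache (LRU->MRU): [grape lemon]
  6. access cat: MISS, evict grape. Cache (LRU->MRU): [lemon cat]
  7. access grape: MISS, evict lemon. Cache (LRU->MRU): [cat grape]
  8. access lemon: MISS, evict cat. Cache (LRU->MRU): [grape lemon]
  9. access lemon: HIT. Cache (LRU->MRU): [grape lemon]
  10. access grape: HIT. Cache (LRU->MRU): [lemon grape]
  11. access lemon: HIT. Cache (LRU->MRU): [grape lemon]
  12. access lemon: HIT. Cache (LRU->MRU): [grape lemon]
  13. access lemon: HIT. Cache (LRU->MRU): [grape lemon]
  14. access melon: MISS, evict grape. Cache (LRU->MRU): [lemon melon]
  15. access lemon: HIT. Cache (LRU->MRU): [melon lemon]
  16. access cow: MISS, evict melon. Cache (LRU->MRU): [lemon cow]
  17. access cow: HIT. Cache (LRU->MRU): [lemon cow]
  18. access lemon: HIT. Cache (LRU->MRU): [cow lemon]
  19. access grape: MISS, evict cow. Cache (LRU->MRU): [lemon grape]
  20. access melon: MISS, evict lemon. Cache (LRU->MRU): [grape melon]
  21. access grape: HIT. Cache (LRU->MRU): [melon grape]
  22. access cow: MISS, evict melon. Cache (LRU->MRU): [grape cow]
  23. access grape: HIT. Cache (LRU->MRU): [cow grape]
  24. access melon: MISS, evict cow. Cache (LRU->MRU): [grape melon]
  25. access grape: HIT. Cache (LRU->MRU): [melon grape]
  26. access melon: HIT. Cache (LRU->MRU): [grape melon]
Total: 13 hits, 13 misses, 11 evictions

Hit rate = 13/26 = 1/2

Answer: 1/2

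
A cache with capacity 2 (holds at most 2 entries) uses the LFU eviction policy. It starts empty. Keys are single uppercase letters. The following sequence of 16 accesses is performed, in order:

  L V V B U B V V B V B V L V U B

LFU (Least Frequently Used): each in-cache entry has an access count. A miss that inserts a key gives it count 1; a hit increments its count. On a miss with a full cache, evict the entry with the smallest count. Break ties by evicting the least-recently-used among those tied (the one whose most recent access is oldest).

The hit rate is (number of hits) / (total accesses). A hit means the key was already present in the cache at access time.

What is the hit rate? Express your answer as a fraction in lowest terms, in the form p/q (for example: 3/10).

LFU simulation (capacity=2):
  1. access L: MISS. Cache: [L(c=1)]
  2. access V: MISS. Cache: [L(c=1) V(c=1)]
  3. access V: HIT, count now 2. Cache: [L(c=1) V(c=2)]
  4. access B: MISS, evict L(c=1). Cache: [B(c=1) V(c=2)]
  5. access U: MISS, evict B(c=1). Cache: [U(c=1) V(c=2)]
  6. access B: MISS, evict U(c=1). Cache: [B(c=1) V(c=2)]
  7. access V: HIT, count now 3. Cache: [B(c=1) V(c=3)]
  8. access V: HIT, count now 4. Cache: [B(c=1) V(c=4)]
  9. access B: HIT, count now 2. Cache: [B(c=2) V(c=4)]
  10. access V: HIT, count now 5. Cache: [B(c=2) V(c=5)]
  11. access B: HIT, count now 3. Cache: [B(c=3) V(c=5)]
  12. access V: HIT, count now 6. Cache: [B(c=3) V(c=6)]
  13. access L: MISS, evict B(c=3). Cache: [L(c=1) V(c=6)]
  14. access V: HIT, count now 7. Cache: [L(c=1) V(c=7)]
  15. access U: MISS, evict L(c=1). Cache: [U(c=1) V(c=7)]
  16. access B: MISS, evict U(c=1). Cache: [B(c=1) V(c=7)]
Total: 8 hits, 8 misses, 6 evictions

Hit rate = 8/16 = 1/2

Answer: 1/2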